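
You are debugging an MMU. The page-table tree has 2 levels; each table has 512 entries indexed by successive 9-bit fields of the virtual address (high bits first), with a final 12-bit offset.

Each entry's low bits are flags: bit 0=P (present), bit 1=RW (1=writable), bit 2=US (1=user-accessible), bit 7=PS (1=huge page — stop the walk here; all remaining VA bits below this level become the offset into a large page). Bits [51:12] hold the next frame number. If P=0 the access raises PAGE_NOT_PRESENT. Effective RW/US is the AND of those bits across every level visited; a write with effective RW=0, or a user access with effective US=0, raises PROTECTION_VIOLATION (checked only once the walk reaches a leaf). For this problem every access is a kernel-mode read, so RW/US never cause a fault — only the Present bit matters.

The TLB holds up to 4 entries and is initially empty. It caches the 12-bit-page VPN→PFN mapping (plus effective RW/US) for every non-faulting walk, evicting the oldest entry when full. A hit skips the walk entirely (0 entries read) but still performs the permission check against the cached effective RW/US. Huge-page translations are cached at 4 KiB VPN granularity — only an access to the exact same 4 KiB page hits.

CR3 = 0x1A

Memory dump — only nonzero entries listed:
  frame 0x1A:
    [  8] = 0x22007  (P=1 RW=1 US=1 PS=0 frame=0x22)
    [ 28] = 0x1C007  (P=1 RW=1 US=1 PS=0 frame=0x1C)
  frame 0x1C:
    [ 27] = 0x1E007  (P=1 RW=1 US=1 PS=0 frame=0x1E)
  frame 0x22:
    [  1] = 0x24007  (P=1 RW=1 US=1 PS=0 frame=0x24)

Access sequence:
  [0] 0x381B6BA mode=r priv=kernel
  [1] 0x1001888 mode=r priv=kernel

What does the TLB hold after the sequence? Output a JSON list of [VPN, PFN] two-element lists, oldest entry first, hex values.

Walk each access:
#0 VA=0x381B6BA (r,kernel):
  [0] read 0x1A idx=28: raw=0x1C007 flags P=1 W=1 U=1 S=0
  [1] read 0x1C idx=27: raw=0x1E007 flags P=1 W=1 U=1 S=0
  ✓ 0x1E6BA  — 2 lookups
#1 VA=0x1001888 (r,kernel):
  [0] read 0x1A idx=8: raw=0x22007 flags P=1 W=1 U=1 S=0
  [1] read 0x22 idx=1: raw=0x24007 flags P=1 W=1 U=1 S=0
  ✓ 0x24888  — 2 lookups

TLB: [["0x381B", "0x1E"], ["0x1001", "0x24"]]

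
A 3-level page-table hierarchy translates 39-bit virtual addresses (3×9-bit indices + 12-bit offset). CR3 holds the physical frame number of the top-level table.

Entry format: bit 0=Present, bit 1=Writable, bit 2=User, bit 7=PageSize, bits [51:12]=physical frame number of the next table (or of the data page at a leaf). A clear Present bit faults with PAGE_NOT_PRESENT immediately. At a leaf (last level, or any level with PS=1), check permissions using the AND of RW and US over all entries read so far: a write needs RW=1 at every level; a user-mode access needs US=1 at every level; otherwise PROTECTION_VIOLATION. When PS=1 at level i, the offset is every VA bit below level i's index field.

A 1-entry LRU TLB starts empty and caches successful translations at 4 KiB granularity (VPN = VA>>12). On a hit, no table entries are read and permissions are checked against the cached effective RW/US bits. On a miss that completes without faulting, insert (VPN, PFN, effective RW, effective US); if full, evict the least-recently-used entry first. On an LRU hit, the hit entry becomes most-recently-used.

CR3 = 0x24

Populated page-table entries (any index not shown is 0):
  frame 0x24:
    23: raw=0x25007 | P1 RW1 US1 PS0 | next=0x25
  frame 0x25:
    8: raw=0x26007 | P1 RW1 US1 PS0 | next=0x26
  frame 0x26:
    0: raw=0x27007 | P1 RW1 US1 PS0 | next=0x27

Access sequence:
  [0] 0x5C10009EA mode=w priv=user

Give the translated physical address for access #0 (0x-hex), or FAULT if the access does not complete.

Trace:
#0 VA=0x5C10009EA (w,user):
  L0: frame=0x24 idx=23 entry=0x25007 [P=1 RW=1 US=1 PS=0]
  L1: frame=0x25 idx=8 entry=0x26007 [P=1 RW=1 US=1 PS=0]
  L2: frame=0x26 idx=0 entry=0x27007 [P=1 RW=1 US=1 PS=0]
  ✓ 0x279EA  — 3 lookups

Access #0 PA: 0x279EA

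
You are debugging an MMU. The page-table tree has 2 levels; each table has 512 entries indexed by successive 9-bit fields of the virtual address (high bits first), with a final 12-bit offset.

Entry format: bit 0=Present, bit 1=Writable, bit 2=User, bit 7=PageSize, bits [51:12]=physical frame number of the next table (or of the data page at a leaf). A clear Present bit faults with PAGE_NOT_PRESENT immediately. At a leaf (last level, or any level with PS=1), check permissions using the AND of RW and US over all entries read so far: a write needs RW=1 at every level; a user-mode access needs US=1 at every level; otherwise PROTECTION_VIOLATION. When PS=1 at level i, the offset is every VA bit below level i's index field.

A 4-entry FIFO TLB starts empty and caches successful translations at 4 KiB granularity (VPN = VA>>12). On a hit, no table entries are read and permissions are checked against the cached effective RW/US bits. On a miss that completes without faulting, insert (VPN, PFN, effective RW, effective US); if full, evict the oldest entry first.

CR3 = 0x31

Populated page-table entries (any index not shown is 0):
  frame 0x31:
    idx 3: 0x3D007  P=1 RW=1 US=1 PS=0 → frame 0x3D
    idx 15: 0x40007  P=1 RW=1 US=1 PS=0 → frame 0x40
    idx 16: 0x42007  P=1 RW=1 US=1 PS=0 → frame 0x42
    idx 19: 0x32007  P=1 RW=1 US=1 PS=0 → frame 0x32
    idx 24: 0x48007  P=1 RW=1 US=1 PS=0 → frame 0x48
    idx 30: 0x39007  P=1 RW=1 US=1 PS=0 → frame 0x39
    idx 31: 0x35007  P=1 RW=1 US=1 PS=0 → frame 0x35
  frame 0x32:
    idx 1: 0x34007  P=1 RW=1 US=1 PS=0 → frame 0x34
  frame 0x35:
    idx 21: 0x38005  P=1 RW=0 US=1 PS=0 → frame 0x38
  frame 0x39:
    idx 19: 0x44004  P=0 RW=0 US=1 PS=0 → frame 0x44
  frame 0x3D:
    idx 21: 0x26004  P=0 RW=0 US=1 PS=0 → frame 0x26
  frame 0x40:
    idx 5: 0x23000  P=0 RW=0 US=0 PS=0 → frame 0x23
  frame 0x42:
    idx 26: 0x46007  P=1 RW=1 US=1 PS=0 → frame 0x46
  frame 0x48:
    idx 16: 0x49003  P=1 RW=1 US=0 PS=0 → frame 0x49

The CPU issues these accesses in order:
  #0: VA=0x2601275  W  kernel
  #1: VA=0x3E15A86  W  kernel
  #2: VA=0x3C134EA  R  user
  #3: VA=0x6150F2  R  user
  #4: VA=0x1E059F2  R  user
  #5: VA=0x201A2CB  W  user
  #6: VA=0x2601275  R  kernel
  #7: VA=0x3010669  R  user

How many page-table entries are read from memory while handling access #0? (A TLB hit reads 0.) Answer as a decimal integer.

Trace:
#0 VA=0x2601275 (w,kernel):
  lvl0: tbl 0x31, slot 19 ⇒ 0x32007 (P1/RW1/US1/PS0)
  lvl1: tbl 0x32, slot 1 ⇒ 0x34007 (P1/RW1/US1/PS0)
  → PA=0x34275  (2 entries read)
#1 VA=0x3E15A86 (w,kernel):
  lvl0: tbl 0x31, slot 31 ⇒ 0x35007 (P1/RW1/US1/PS0)
  lvl1: tbl 0x35, slot 21 ⇒ 0x38005 (P1/RW0/US1/PS0)
  → PROTECTION_VIOLATION  (2 entries read)
#2 VA=0x3C134EA (r,user):
  lvl0: tbl 0x31, slot 30 ⇒ 0x39007 (P1/RW1/US1/PS0)
  lvl1: tbl 0x39, slot 19 ⇒ 0x44004 (P0/RW0/US1/PS0)
  → PAGE_NOT_PRESENT  (2 entries read)
#3 VA=0x6150F2 (r,user):
  lvl0: tbl 0x31, slot 3 ⇒ 0x3D007 (P1/RW1/US1/PS0)
  lvl1: tbl 0x3D, slot 21 ⇒ 0x26004 (P0/RW0/US1/PS0)
  → PAGE_NOT_PRESENT  (2 entries read)
#4 VA=0x1E059F2 (r,user):
  lvl0: tbl 0x31, slot 15 ⇒ 0x40007 (P1/RW1/US1/PS0)
  lvl1: tbl 0x40, slot 5 ⇒ 0x23000 (P0/RW0/US0/PS0)
  → PAGE_NOT_PRESENT  (2 entries read)
#5 VA=0x201A2CB (w,user):
  lvl0: tbl 0x31, slot 16 ⇒ 0x42007 (P1/RW1/US1/PS0)
  lvl1: tbl 0x42, slot 26 ⇒ 0x46007 (P1/RW1/US1/PS0)
  → PA=0x462CB  (2 entries read)
#6 VA=0x2601275 (r,kernel):
  TLB hit vpn=0x2601 → PA=0x34275
#7 VA=0x3010669 (r,user):
  lvl0: tbl 0x31, slot 24 ⇒ 0x48007 (P1/RW1/US1/PS0)
  lvl1: tbl 0x48, slot 16 ⇒ 0x49003 (P1/RW1/US0/PS0)
  → PROTECTION_VIOLATION  (2 entries read)

Entries read for #0: 2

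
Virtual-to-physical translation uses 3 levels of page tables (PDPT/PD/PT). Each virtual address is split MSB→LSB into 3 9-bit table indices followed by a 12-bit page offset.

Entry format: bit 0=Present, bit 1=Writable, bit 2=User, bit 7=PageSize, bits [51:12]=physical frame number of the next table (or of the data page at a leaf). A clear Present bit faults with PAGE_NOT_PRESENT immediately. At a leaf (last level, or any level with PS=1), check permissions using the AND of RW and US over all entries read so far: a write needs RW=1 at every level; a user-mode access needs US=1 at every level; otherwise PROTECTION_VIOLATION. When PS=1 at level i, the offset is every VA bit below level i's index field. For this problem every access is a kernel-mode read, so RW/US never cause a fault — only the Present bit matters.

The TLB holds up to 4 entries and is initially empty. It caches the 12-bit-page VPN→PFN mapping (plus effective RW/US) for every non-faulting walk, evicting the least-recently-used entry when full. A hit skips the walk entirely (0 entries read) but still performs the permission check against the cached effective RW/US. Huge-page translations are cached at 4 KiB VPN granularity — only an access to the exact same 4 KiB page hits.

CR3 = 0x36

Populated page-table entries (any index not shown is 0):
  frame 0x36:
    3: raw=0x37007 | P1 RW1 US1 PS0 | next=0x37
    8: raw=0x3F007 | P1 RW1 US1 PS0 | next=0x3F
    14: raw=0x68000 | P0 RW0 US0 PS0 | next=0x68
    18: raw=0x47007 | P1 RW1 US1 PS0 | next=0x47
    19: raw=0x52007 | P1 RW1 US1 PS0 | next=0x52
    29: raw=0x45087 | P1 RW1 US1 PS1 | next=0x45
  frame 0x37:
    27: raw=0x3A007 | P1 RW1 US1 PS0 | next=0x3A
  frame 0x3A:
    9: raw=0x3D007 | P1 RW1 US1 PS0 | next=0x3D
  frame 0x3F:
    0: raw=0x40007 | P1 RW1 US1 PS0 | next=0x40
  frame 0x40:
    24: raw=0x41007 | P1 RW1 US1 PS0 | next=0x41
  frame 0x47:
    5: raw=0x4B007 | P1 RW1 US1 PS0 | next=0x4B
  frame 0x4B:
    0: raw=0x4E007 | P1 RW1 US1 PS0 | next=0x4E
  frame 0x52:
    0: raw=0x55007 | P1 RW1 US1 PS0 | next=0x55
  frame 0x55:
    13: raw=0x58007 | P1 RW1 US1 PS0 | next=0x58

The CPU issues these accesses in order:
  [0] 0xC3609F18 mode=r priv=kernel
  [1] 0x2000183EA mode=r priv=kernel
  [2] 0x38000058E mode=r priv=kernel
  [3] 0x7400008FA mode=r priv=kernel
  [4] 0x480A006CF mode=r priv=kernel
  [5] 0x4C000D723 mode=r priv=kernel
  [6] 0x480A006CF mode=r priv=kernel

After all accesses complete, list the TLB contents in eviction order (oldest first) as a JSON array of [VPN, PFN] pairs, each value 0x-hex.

Walk each access:
#0 VA=0xC3609F18 (r,kernel):
  [0] read 0x36 idx=3: raw=0x37007 flags P=1 W=1 U=1 S=0
  [1] read 0x37 idx=27: raw=0x3A007 flags P=1 W=1 U=1 S=0
  [2] read 0x3A idx=9: raw=0x3D007 flags P=1 W=1 U=1 S=0
  ⇒ phys 0x3DF18  [3 reads]
#1 VA=0x2000183EA (r,kernel):
  [0] read 0x36 idx=8: raw=0x3F007 flags P=1 W=1 U=1 S=0
  [1] read 0x3F idx=0: raw=0x40007 flags P=1 W=1 U=1 S=0
  [2] read 0x40 idx=24: raw=0x41007 flags P=1 W=1 U=1 S=0
  ⇒ phys 0x413EA  [3 reads]
#2 VA=0x38000058E (r,kernel):
  [0] read 0x36 idx=14: raw=0x68000 flags P=0 W=0 U=0 S=0
  ✗ PAGE_NOT_PRESENT  [1 reads]
#3 VA=0x7400008FA (r,kernel):
  [0] read 0x36 idx=29: raw=0x45087 flags P=1 W=1 U=1 S=1
  ⇒ phys 0x458FA (huge @L0)  [1 reads]
#4 VA=0x480A006CF (r,kernel):
  [0] read 0x36 idx=18: raw=0x47007 flags P=1 W=1 U=1 S=0
  [1] read 0x47 idx=5: raw=0x4B007 flags P=1 W=1 U=1 S=0
  [2] read 0x4B idx=0: raw=0x4E007 flags P=1 W=1 U=1 S=0
  ⇒ phys 0x4E6CF  [3 reads]
#5 VA=0x4C000D723 (r,kernel):
  [0] read 0x36 idx=19: raw=0x52007 flags P=1 W=1 U=1 S=0
  [1] read 0x52 idx=0: raw=0x55007 flags P=1 W=1 U=1 S=0
  [2] read 0x55 idx=13: raw=0x58007 flags P=1 W=1 U=1 S=0
  ⇒ phys 0x58723  [3 reads]
#6 VA=0x480A006CF (r,kernel):
  TLB hit vpn=0x480A00 → PA=0x4E6CF

TLB: [["0x200018", "0x41"], ["0x740000", "0x45"], ["0x4C000D", "0x58"], ["0x480A00", "0x4E"]]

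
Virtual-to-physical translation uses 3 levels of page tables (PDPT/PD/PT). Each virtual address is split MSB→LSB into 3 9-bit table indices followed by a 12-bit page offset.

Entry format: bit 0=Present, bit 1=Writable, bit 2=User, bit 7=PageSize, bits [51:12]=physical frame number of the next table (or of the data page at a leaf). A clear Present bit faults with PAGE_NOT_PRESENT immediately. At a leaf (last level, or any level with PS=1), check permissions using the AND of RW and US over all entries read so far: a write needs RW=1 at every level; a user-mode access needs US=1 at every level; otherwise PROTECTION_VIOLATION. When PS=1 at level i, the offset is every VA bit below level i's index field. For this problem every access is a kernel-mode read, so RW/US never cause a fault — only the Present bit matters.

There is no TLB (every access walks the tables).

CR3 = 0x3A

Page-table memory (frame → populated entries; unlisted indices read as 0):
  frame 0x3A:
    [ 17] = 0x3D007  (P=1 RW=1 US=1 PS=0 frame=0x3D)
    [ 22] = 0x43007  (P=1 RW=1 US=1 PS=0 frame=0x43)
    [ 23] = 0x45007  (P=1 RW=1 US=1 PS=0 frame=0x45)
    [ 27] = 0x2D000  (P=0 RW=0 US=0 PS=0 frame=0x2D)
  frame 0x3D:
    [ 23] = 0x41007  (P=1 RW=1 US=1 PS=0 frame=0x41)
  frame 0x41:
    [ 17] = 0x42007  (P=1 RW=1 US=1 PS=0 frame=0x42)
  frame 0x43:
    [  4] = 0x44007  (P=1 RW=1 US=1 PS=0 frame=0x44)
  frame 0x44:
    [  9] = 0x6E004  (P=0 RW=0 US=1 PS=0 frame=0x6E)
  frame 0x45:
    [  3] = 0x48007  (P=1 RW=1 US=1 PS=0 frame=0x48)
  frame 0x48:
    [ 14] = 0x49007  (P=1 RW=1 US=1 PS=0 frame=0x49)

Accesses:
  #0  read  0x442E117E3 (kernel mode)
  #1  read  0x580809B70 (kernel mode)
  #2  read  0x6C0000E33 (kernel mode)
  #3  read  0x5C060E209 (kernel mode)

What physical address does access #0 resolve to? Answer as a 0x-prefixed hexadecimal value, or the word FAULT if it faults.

Per-access translation:
#0 VA=0x442E117E3 (r,kernel):
  L0: frame=0x3A idx=17 entry=0x3D007 [P=1 RW=1 US=1 PS=0]
  L1: frame=0x3D idx=23 entry=0x41007 [P=1 RW=1 US=1 PS=0]
  L2: frame=0x41 idx=17 entry=0x42007 [P=1 RW=1 US=1 PS=0]
  ✓ 0x427E3  — 3 lookups
#1 VA=0x580809B70 (r,kernel):
  L0: frame=0x3A idx=22 entry=0x43007 [P=1 RW=1 US=1 PS=0]
  L1: frame=0x43 idx=4 entry=0x44007 [P=1 RW=1 US=1 PS=0]
  L2: frame=0x44 idx=9 entry=0x6E004 [P=0 RW=0 US=1 PS=0]
  → PAGE_NOT_PRESENT  (3 entries read)
#2 VA=0x6C0000E33 (r,kernel):
  L0: frame=0x3A idx=27 entry=0x2D000 [P=0 RW=0 US=0 PS=0]
  → PAGE_NOT_PRESENT  (1 entries read)
#3 VA=0x5C060E209 (r,kernel):
  L0: frame=0x3A idx=23 entry=0x45007 [P=1 RW=1 US=1 PS=0]
  L1: frame=0x45 idx=3 entry=0x48007 [P=1 RW=1 US=1 PS=0]
  L2: frame=0x48 idx=14 entry=0x49007 [P=1 RW=1 US=1 PS=0]
  ✓ 0x49209  — 3 lookups

Access #0 PA: 0x427E3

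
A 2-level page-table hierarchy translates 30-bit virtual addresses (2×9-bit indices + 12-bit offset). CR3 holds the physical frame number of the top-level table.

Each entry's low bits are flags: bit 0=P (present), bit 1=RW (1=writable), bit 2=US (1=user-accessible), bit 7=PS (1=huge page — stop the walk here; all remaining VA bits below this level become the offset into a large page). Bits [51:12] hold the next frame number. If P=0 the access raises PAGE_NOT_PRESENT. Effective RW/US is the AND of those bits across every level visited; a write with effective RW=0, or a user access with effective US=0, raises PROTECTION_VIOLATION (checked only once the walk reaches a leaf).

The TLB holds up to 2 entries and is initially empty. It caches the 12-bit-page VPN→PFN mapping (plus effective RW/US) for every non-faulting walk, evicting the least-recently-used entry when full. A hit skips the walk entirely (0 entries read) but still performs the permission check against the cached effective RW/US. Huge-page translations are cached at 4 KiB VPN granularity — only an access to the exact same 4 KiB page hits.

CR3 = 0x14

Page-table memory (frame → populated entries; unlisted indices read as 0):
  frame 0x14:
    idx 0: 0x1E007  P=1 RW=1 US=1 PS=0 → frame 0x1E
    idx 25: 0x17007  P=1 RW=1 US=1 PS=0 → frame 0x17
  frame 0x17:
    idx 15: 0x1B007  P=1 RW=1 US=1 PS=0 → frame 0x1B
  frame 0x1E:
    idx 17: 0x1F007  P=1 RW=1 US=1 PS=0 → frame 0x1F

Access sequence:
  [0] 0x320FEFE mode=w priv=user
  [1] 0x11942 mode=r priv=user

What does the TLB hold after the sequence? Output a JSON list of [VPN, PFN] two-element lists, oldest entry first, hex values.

Walk each access:
#0 VA=0x320FEFE (w,user):
  L0: frame=0x14 idx=25 entry=0x17007 [P=1 RW=1 US=1 PS=0]
  L1: frame=0x17 idx=15 entry=0x1B007 [P=1 RW=1 US=1 PS=0]
  ✓ 0x1BEFE  — 2 lookups
#1 VA=0x11942 (r,user):
  L0: frame=0x14 idx=0 entry=0x1E007 [P=1 RW=1 US=1 PS=0]
  L1: frame=0x1E idx=17 entry=0x1F007 [P=1 RW=1 US=1 PS=0]
  ✓ 0x1F942  — 2 lookups

TLB: [["0x320F", "0x1B"], ["0x11", "0x1F"]]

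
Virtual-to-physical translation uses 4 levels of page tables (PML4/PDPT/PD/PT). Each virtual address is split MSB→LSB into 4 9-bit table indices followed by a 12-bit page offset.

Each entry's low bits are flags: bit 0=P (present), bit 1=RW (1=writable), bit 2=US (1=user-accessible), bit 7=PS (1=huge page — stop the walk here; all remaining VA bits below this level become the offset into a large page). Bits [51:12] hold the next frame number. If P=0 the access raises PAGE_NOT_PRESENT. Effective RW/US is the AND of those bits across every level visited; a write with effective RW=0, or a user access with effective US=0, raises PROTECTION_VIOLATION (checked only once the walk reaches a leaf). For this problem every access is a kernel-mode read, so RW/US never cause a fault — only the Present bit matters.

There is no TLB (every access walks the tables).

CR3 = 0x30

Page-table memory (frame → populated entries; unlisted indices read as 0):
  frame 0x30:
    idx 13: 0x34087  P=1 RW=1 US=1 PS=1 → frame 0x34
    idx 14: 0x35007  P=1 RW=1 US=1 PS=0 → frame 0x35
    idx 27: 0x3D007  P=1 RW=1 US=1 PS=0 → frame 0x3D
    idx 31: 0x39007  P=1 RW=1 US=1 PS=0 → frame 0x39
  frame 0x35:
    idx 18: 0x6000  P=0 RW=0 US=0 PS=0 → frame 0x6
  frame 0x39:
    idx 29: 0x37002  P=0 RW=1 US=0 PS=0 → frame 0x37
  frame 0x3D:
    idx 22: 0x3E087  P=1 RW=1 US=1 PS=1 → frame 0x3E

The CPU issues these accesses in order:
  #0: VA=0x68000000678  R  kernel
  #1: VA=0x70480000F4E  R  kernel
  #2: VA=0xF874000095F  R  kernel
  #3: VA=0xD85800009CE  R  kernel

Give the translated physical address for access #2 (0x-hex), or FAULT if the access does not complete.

Trace:
#0 VA=0x68000000678 (r,kernel):
  L0: frame=0x30 idx=13 entry=0x34087 [P=1 RW=1 US=1 PS=1]
  ⇒ phys 0x34678 (huge @L0)  [1 reads]
#1 VA=0x70480000F4E (r,kernel):
  L0: frame=0x30 idx=14 entry=0x35007 [P=1 RW=1 US=1 PS=0]
  L1: frame=0x35 idx=18 entry=0x6000 [P=0 RW=0 US=0 PS=0]
  → PAGE_NOT_PRESENT  (2 entries read)
#2 VA=0xF874000095F (r,kernel):
  L0: frame=0x30 idx=31 entry=0x39007 [P=1 RW=1 US=1 PS=0]
  L1: frame=0x39 idx=29 entry=0x37002 [P=0 RW=1 US=0 PS=0]
  → PAGE_NOT_PRESENT  (2 entries read)
#3 VA=0xD85800009CE (r,kernel):
  L0: frame=0x30 idx=27 entry=0x3D007 [P=1 RW=1 US=1 PS=0]
  L1: frame=0x3D idx=22 entry=0x3E087 [P=1 RW=1 US=1 PS=1]
  ⇒ phys 0x3E9CE (huge @L1)  [2 reads]

Access #2 PA: FAULT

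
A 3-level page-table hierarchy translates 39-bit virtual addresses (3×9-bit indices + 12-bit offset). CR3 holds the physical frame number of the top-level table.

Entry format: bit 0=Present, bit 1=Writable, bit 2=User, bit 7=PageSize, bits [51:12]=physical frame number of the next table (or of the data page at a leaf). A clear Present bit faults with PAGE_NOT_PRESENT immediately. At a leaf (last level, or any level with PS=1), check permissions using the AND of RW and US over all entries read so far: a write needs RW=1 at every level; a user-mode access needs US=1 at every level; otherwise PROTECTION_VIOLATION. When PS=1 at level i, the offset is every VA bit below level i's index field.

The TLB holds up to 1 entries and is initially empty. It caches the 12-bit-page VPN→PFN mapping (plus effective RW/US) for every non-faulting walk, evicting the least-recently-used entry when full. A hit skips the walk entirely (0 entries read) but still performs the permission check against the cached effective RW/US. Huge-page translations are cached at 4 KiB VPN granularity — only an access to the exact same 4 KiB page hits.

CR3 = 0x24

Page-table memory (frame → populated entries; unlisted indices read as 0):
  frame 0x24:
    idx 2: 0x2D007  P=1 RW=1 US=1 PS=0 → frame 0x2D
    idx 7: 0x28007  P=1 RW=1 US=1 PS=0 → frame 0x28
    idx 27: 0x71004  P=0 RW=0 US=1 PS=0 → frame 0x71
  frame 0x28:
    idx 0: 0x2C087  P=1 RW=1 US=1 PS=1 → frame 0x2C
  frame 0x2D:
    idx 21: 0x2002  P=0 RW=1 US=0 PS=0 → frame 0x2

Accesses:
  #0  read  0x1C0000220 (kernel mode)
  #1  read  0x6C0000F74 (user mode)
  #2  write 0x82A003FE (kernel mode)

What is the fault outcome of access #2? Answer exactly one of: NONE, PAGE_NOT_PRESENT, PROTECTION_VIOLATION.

Walk each access:
#0 VA=0x1C0000220 (r,kernel):
  L0: frame=0x24 idx=7 entry=0x28007 [P=1 RW=1 US=1 PS=0]
  L1: frame=0x28 idx=0 entry=0x2C087 [P=1 RW=1 US=1 PS=1]
  ✓ 0x2C220 (huge @L1)  — 2 lookups
#1 VA=0x6C0000F74 (r,user):
  L0: frame=0x24 idx=27 entry=0x71004 [P=0 RW=0 US=1 PS=0]
  ✗ PAGE_NOT_PRESENT  [1 reads]
#2 VA=0x82A003FE (w,kernel):
  L0: frame=0x24 idx=2 entry=0x2D007 [P=1 RW=1 US=1 PS=0]
  L1: frame=0x2D idx=21 entry=0x2002 [P=0 RW=1 US=0 PS=0]
  ✗ PAGE_NOT_PRESENT  [2 reads]

Access #2 fault: PAGE_NOT_PRESENT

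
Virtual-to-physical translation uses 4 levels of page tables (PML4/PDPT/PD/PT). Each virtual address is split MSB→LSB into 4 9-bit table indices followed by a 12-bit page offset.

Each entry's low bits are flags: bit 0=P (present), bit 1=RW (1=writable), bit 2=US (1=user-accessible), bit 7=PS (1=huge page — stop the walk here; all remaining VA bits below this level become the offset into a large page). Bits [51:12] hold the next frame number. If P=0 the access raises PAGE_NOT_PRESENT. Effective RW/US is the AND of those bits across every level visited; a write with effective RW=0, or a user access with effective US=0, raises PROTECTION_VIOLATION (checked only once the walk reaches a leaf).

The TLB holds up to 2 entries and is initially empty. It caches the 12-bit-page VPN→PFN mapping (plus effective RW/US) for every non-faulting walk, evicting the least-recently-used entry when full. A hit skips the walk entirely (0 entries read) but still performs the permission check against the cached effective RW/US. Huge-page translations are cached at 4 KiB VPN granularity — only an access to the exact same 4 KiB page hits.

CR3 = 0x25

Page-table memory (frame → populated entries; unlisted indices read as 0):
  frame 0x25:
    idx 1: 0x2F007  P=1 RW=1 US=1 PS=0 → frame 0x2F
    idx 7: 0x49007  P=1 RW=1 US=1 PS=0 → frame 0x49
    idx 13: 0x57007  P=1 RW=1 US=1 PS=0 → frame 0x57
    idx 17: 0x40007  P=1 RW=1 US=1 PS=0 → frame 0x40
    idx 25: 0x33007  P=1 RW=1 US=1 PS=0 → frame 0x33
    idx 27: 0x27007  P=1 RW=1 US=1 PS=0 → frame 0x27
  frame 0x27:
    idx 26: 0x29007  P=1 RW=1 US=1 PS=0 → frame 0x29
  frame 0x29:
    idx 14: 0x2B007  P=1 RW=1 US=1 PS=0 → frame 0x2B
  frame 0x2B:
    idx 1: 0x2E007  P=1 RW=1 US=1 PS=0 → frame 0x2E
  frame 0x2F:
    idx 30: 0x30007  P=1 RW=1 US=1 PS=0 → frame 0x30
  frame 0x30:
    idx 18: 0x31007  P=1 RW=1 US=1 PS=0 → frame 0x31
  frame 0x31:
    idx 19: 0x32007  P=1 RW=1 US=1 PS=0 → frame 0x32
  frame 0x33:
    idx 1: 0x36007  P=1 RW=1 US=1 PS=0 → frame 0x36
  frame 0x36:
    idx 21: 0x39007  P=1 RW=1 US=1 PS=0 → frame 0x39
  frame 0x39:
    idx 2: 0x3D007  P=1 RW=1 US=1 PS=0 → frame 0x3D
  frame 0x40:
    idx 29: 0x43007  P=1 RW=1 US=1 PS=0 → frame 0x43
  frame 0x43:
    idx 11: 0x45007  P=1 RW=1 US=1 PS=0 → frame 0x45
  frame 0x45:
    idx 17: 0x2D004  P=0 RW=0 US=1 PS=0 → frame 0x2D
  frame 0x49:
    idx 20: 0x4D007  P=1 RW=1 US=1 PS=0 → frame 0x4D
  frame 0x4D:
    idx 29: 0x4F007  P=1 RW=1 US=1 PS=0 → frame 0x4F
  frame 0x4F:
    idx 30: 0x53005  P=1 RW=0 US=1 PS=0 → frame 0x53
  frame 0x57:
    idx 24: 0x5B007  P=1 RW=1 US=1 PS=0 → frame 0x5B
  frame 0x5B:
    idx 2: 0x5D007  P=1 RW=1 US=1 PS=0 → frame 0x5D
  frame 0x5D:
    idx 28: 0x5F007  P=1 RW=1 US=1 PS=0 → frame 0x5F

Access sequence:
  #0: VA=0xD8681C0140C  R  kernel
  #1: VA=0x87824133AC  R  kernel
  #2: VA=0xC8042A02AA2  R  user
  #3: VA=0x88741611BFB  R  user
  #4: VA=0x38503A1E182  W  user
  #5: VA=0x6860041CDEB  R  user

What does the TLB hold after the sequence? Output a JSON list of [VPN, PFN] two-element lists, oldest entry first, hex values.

Walk each access:
#0 VA=0xD8681C0140C (r,kernel):
  L0 @0x25[27] → 0x27007  P=1,RW=1,US=1,PS=0
  L1 @0x27[26] → 0x29007  P=1,RW=1,US=1,PS=0
  L2 @0x29[14] → 0x2B007  P=1,RW=1,US=1,PS=0
  L3 @0x2B[1] → 0x2E007  P=1,RW=1,US=1,PS=0
  ⇒ phys 0x2E40C  [4 reads]
#1 VA=0x87824133AC (r,kernel):
  L0 @0x25[1] → 0x2F007  P=1,RW=1,US=1,PS=0
  L1 @0x2F[30] → 0x30007  P=1,RW=1,US=1,PS=0
  L2 @0x30[18] → 0x31007  P=1,RW=1,US=1,PS=0
  L3 @0x31[19] → 0x32007  P=1,RW=1,US=1,PS=0
  ⇒ phys 0x323AC  [4 reads]
#2 VA=0xC8042A02AA2 (r,user):
  L0 @0x25[25] → 0x33007  P=1,RW=1,US=1,PS=0
  L1 @0x33[1] → 0x36007  P=1,RW=1,US=1,PS=0
  L2 @0x36[21] → 0x39007  P=1,RW=1,US=1,PS=0
  L3 @0x39[2] → 0x3D007  P=1,RW=1,US=1,PS=0
  ⇒ phys 0x3DAA2  [4 reads]
#3 VA=0x88741611BFB (r,user):
  L0 @0x25[17] → 0x40007  P=1,RW=1,US=1,PS=0
  L1 @0x40[29] → 0x43007  P=1,RW=1,US=1,PS=0
  L2 @0x43[11] → 0x45007  P=1,RW=1,US=1,PS=0
  L3 @0x45[17] → 0x2D004  P=0,RW=0,US=1,PS=0
  ⇒ fault: PAGE_NOT_PRESENT  — 4 lookups
#4 VA=0x38503A1E182 (w,user):
  L0 @0x25[7] → 0x49007  P=1,RW=1,US=1,PS=0
  L1 @0x49[20] → 0x4D007  P=1,RW=1,US=1,PS=0
  L2 @0x4D[29] → 0x4F007  P=1,RW=1,US=1,PS=0
  L3 @0x4F[30] → 0x53005  P=1,RW=0,US=1,PS=0
  ⇒ fault: PROTECTION_VIOLATION  — 4 lookups
#5 VA=0x6860041CDEB (r,user):
  L0 @0x25[13] → 0x57007  P=1,RW=1,US=1,PS=0
  L1 @0x57[24] → 0x5B007  P=1,RW=1,US=1,PS=0
  L2 @0x5B[2] → 0x5D007  P=1,RW=1,US=1,PS=0
  L3 @0x5D[28] → 0x5F007  P=1,RW=1,US=1,PS=0
  ⇒ phys 0x5FDEB  [4 reads]

TLB: [["0xC8042A02", "0x3D"], ["0x6860041C", "0x5F"]]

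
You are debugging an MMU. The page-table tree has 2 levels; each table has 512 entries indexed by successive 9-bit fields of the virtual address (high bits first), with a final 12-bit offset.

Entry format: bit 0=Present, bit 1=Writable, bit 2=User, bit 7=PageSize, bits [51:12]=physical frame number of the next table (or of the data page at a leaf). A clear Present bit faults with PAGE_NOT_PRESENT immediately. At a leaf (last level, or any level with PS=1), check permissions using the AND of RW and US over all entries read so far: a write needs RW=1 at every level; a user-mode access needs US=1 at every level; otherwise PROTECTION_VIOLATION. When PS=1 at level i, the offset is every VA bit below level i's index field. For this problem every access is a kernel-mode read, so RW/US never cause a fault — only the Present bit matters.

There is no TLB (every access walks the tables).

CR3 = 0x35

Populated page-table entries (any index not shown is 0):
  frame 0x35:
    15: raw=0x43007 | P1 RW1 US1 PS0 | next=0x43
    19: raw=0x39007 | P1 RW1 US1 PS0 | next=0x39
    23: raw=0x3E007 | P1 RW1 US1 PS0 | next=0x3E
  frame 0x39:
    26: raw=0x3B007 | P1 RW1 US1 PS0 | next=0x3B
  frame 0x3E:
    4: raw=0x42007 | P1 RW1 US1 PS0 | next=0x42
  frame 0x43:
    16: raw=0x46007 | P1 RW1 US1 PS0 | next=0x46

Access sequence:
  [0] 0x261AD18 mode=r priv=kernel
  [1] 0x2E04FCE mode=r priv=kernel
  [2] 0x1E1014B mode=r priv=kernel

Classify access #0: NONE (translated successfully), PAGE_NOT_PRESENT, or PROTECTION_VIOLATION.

Trace:
#0 VA=0x261AD18 (r,kernel):
  L0: frame=0x35 idx=19 entry=0x39007 [P=1 RW=1 US=1 PS=0]
  L1: frame=0x39 idx=26 entry=0x3B007 [P=1 RW=1 US=1 PS=0]
  ✓ 0x3BD18  — 2 lookups
#1 VA=0x2E04FCE (r,kernel):
  L0: frame=0x35 idx=23 entry=0x3E007 [P=1 RW=1 US=1 PS=0]
  L1: frame=0x3E idx=4 entry=0x42007 [P=1 RW=1 US=1 PS=0]
  ✓ 0x42FCE  — 2 lookups
#2 VA=0x1E1014B (r,kernel):
  L0: frame=0x35 idx=15 entry=0x43007 [P=1 RW=1 US=1 PS=0]
  L1: frame=0x43 idx=16 entry=0x46007 [P=1 RW=1 US=1 PS=0]
  ✓ 0x4614B  — 2 lookups

Access #0 fault: NONE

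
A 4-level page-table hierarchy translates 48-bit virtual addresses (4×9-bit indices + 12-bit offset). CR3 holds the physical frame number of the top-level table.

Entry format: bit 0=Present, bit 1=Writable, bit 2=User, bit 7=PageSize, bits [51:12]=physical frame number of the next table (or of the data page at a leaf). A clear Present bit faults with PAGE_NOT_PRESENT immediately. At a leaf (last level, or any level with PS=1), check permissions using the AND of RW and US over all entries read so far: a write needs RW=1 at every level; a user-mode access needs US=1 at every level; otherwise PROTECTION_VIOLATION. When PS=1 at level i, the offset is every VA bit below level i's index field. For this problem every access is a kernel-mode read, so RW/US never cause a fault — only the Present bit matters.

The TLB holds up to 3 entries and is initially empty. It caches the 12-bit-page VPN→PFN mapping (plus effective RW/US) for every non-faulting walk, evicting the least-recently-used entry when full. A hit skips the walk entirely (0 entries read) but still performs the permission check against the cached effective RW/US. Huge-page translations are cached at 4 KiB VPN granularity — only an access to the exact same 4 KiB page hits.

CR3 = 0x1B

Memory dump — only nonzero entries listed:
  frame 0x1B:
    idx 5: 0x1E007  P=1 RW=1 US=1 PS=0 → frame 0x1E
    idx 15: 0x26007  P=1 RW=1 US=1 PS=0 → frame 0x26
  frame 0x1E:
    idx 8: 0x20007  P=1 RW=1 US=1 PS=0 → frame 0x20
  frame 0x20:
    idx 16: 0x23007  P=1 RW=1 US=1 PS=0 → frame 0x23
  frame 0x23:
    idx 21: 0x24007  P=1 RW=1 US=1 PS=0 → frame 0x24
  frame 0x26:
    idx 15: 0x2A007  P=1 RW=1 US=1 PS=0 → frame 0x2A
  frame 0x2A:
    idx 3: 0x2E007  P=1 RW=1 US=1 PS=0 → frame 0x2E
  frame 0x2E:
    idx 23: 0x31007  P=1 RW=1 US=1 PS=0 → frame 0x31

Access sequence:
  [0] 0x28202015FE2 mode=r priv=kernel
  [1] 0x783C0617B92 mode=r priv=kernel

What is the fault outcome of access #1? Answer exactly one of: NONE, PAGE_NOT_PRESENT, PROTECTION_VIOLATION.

Trace:
#0 VA=0x28202015FE2 (r,kernel):
  lvl0: tbl 0x1B, slot 5 ⇒ 0x1E007 (P1/RW1/US1/PS0)
  lvl1: tbl 0x1E, slot 8 ⇒ 0x20007 (P1/RW1/US1/PS0)
  lvl2: tbl 0x20, slot 16 ⇒ 0x23007 (P1/RW1/US1/PS0)
  lvl3: tbl 0x23, slot 21 ⇒ 0x24007 (P1/RW1/US1/PS0)
  ✓ 0x24FE2  — 4 lookups
#1 VA=0x783C0617B92 (r,kernel):
  lvl0: tbl 0x1B, slot 15 ⇒ 0x26007 (P1/RW1/US1/PS0)
  lvl1: tbl 0x26, slot 15 ⇒ 0x2A007 (P1/RW1/US1/PS0)
  lvl2: tbl 0x2A, slot 3 ⇒ 0x2E007 (P1/RW1/US1/PS0)
  lvl3: tbl 0x2E, slot 23 ⇒ 0x31007 (P1/RW1/US1/PS0)
  ✓ 0x31B92  — 4 lookups

Access #1 fault: NONE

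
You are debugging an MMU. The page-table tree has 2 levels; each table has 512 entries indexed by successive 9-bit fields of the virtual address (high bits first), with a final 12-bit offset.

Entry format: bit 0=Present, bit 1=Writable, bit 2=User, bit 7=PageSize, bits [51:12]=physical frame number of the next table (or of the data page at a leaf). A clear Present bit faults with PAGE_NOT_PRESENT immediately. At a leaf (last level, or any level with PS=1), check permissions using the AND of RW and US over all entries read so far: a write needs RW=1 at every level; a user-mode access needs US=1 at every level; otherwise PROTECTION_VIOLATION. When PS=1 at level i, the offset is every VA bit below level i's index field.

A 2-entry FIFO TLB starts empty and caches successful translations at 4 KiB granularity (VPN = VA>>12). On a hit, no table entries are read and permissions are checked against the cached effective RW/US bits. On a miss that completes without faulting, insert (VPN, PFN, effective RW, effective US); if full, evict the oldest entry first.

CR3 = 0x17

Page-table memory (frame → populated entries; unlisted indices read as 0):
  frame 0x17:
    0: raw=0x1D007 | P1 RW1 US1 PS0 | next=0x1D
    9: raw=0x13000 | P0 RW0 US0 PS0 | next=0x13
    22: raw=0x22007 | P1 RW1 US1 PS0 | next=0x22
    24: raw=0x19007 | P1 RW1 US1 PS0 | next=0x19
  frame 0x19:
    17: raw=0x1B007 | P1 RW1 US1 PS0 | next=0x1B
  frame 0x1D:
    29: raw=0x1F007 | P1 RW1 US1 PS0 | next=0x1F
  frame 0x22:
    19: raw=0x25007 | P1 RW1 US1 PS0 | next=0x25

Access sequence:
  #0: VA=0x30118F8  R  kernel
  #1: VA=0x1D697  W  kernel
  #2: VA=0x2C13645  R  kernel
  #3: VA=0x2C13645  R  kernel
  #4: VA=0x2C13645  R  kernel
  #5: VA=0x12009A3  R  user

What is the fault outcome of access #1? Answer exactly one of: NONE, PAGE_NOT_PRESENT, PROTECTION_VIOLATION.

Per-access translation:
#0 VA=0x30118F8 (r,kernel):
  lvl0: tbl 0x17, slot 24 ⇒ 0x19007 (P1/RW1/US1/PS0)
  lvl1: tbl 0x19, slot 17 ⇒ 0x1B007 (P1/RW1/US1/PS0)
  → PA=0x1B8F8  (2 entries read)
#1 VA=0x1D697 (w,kernel):
  lvl0: tbl 0x17, slot 0 ⇒ 0x1D007 (P1/RW1/US1/PS0)
  lvl1: tbl 0x1D, slot 29 ⇒ 0x1F007 (P1/RW1/US1/PS0)
  → PA=0x1F697  (2 entries read)
#2 VA=0x2C13645 (r,kernel):
  lvl0: tbl 0x17, slot 22 ⇒ 0x22007 (P1/RW1/US1/PS0)
  lvl1: tbl 0x22, slot 19 ⇒ 0x25007 (P1/RW1/US1/PS0)
  → PA=0x25645  (2 entries read)
#3 VA=0x2C13645 (r,kernel):
  TLB hit vpn=0x2C13 → PA=0x25645
#4 VA=0x2C13645 (r,kernel):
  TLB hit vpn=0x2C13 → PA=0x25645
#5 VA=0x12009A3 (r,user):
  lvl0: tbl 0x17, slot 9 ⇒ 0x13000 (P0/RW0/US0/PS0)
  ⇒ fault: PAGE_NOT_PRESENT  — 1 lookups

Access #1 fault: NONE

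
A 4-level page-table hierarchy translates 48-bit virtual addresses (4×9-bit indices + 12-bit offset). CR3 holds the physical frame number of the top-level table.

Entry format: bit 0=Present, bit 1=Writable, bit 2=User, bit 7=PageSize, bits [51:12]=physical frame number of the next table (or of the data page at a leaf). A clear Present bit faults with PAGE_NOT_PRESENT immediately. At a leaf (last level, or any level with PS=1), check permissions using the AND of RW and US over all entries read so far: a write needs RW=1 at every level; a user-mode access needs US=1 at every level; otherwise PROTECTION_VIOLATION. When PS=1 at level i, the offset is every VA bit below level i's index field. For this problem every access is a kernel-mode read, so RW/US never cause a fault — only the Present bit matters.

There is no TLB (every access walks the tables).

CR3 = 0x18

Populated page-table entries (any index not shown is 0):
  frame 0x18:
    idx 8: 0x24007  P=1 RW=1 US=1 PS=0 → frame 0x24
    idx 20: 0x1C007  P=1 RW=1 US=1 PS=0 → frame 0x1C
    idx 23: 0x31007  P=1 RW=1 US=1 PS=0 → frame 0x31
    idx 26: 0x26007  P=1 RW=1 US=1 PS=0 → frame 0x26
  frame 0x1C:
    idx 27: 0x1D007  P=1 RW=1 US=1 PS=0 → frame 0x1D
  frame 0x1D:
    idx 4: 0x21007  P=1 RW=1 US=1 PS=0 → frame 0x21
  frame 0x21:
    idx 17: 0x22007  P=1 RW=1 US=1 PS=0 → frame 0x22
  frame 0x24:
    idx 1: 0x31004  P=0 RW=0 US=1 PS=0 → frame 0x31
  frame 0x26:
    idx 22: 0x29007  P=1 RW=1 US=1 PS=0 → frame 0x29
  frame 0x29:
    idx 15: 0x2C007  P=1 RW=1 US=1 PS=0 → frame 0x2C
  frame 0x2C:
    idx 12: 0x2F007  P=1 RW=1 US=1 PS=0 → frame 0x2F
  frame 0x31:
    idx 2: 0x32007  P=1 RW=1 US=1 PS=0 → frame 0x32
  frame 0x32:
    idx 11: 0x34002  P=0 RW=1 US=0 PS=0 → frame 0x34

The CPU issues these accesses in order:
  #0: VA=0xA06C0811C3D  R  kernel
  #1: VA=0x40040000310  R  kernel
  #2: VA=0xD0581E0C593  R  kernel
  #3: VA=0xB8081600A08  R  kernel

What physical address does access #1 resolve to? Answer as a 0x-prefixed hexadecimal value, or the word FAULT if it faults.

Trace:
#0 VA=0xA06C0811C3D (r,kernel):
  L0 @0x18[20] → 0x1C007  P=1,RW=1,US=1,PS=0
  L1 @0x1C[27] → 0x1D007  P=1,RW=1,US=1,PS=0
  L2 @0x1D[4] → 0x21007  P=1,RW=1,US=1,PS=0
  L3 @0x21[17] → 0x22007  P=1,RW=1,US=1,PS=0
  ✓ 0x22C3D  — 4 lookups
#1 VA=0x40040000310 (r,kernel):
  L0 @0x18[8] → 0x24007  P=1,RW=1,US=1,PS=0
  L1 @0x24[1] → 0x31004  P=0,RW=0,US=1,PS=0
  → PAGE_NOT_PRESENT  (2 entries read)
#2 VA=0xD0581E0C593 (r,kernel):
  L0 @0x18[26] → 0x26007  P=1,RW=1,US=1,PS=0
  L1 @0x26[22] → 0x29007  P=1,RW=1,US=1,PS=0
  L2 @0x29[15] → 0x2C007  P=1,RW=1,US=1,PS=0
  L3 @0x2C[12] → 0x2F007  P=1,RW=1,US=1,PS=0
  ✓ 0x2F593  — 4 lookups
#3 VA=0xB8081600A08 (r,kernel):
  L0 @0x18[23] → 0x31007  P=1,RW=1,US=1,PS=0
  L1 @0x31[2] → 0x32007  P=1,RW=1,US=1,PS=0
  L2 @0x32[11] → 0x34002  P=0,RW=1,US=0,PS=0
  → PAGE_NOT_PRESENT  (3 entries read)

Access #1 PA: FAULT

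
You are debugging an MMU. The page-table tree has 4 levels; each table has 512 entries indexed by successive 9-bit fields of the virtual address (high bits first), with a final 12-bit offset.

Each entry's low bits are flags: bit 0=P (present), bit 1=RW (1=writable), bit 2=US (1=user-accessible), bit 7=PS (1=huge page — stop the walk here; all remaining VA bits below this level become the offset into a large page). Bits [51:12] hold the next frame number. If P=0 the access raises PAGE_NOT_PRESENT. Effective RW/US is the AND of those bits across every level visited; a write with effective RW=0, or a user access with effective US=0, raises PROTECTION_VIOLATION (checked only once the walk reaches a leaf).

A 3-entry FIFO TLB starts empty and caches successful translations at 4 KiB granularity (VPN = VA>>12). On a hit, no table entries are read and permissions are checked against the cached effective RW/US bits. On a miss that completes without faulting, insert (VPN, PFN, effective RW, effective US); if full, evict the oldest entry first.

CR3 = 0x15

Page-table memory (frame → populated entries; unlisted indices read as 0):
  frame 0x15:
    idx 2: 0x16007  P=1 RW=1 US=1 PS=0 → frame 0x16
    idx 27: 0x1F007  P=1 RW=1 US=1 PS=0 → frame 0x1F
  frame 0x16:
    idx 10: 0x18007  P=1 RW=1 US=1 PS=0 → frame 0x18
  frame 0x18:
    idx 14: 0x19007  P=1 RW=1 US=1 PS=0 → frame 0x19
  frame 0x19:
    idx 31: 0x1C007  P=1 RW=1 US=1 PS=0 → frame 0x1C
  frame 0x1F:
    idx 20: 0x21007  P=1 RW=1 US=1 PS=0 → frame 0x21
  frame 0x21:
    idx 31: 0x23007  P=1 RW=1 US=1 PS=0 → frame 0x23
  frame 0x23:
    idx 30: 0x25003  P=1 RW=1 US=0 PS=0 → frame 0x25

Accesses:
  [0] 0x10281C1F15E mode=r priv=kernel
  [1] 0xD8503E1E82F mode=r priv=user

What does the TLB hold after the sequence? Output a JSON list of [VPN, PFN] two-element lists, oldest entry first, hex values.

Per-access translation:
#0 VA=0x10281C1F15E (r,kernel):
  lvl0: tbl 0x15, slot 2 ⇒ 0x16007 (P1/RW1/US1/PS0)
  lvl1: tbl 0x16, slot 10 ⇒ 0x18007 (P1/RW1/US1/PS0)
  lvl2: tbl 0x18, slot 14 ⇒ 0x19007 (P1/RW1/US1/PS0)
  lvl3: tbl 0x19, slot 31 ⇒ 0x1C007 (P1/RW1/US1/PS0)
  ✓ 0x1C15E  — 4 lookups
#1 VA=0xD8503E1E82F (r,user):
  lvl0: tbl 0x15, slot 27 ⇒ 0x1F007 (P1/RW1/US1/PS0)
  lvl1: tbl 0x1F, slot 20 ⇒ 0x21007 (P1/RW1/US1/PS0)
  lvl2: tbl 0x21, slot 31 ⇒ 0x23007 (P1/RW1/US1/PS0)
  lvl3: tbl 0x23, slot 30 ⇒ 0x25003 (P1/RW1/US0/PS0)
  ⇒ fault: PROTECTION_VIOLATION  — 4 lookups

TLB: [["0x10281C1F", "0x1C"]]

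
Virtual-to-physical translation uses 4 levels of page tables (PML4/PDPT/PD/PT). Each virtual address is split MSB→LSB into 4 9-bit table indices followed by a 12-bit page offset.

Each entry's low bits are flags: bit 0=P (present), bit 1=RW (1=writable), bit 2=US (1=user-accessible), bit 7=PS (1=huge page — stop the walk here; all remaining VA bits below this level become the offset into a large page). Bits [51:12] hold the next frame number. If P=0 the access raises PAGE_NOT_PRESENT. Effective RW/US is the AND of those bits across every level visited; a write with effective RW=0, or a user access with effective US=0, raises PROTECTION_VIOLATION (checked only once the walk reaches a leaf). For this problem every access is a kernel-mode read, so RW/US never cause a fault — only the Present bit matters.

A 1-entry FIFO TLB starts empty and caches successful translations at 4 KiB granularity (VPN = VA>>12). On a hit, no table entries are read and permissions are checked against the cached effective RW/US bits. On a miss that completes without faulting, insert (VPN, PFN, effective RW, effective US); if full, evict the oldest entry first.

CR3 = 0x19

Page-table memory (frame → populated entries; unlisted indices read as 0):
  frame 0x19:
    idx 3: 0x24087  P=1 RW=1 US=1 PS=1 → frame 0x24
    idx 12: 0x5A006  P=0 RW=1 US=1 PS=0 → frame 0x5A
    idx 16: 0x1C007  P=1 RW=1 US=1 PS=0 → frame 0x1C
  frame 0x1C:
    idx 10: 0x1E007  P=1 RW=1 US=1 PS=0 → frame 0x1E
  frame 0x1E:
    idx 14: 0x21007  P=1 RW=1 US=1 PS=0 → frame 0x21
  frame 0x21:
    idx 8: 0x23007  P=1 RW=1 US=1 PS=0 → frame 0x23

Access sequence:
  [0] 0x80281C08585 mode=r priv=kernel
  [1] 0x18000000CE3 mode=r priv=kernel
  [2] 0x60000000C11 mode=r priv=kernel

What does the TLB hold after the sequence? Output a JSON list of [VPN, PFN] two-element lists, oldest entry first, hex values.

Walk each access:
#0 VA=0x80281C08585 (r,kernel):
  lvl0: tbl 0x19, slot 16 ⇒ 0x1C007 (P1/RW1/US1/PS0)
  lvl1: tbl 0x1C, slot 10 ⇒ 0x1E007 (P1/RW1/US1/PS0)
  lvl2: tbl 0x1E, slot 14 ⇒ 0x21007 (P1/RW1/US1/PS0)
  lvl3: tbl 0x21, slot 8 ⇒ 0x23007 (P1/RW1/US1/PS0)
  ⇒ phys 0x23585  [4 reads]
#1 VA=0x18000000CE3 (r,kernel):
  lvl0: tbl 0x19, slot 3 ⇒ 0x24087 (P1/RW1/US1/PS1)
  ⇒ phys 0x24CE3 (huge @L0)  [1 reads]
#2 VA=0x60000000C11 (r,kernel):
  lvl0: tbl 0x19, slot 12 ⇒ 0x5A006 (P0/RW1/US1/PS0)
  ✗ PAGE_NOT_PRESENT  [1 reads]

TLB: [["0x18000000", "0x24"]]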